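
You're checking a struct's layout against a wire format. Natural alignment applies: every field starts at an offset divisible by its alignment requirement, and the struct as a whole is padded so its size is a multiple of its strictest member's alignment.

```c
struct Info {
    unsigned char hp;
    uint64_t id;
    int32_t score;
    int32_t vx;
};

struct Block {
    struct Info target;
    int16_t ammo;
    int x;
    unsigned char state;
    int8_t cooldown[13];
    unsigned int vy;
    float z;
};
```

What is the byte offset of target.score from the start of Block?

16

Info: 0..1  hp  (1B, 1-aligned); 1..8  -- padding (7B); 8..16  id  (8B, 8-aligned); 16..20  score  (4B, 4-aligned); 20..24  vx  (4B, 4-aligned); sizeof = 24, alignof = 8
0..24  target  (24B, 8-aligned)
within Info: score at 16
0 + 16 = 16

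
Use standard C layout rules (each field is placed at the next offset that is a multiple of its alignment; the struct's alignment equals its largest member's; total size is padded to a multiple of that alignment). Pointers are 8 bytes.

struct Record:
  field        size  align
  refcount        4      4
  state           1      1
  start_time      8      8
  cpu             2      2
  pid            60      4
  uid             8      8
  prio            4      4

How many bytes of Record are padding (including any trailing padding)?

9

refcount at 0 (size 4, align 4) → ends 4
state at 4 (size 1, align 1) → ends 5
pad 3 to align 8 for start_time
start_time at 8 (size 8, align 8) → ends 16
cpu at 16 (size 2, align 2) → ends 18
pad 2 to align 4 for pid
pid at 20 (size 60, align 4) → ends 80
uid at 80 (size 8, align 8) → ends 88
prio at 88 (size 4, align 4) → ends 92
tail pad 4 to reach multiple of 8
total 96 bytes, alignment 8
data bytes 87, size 96 → padding 9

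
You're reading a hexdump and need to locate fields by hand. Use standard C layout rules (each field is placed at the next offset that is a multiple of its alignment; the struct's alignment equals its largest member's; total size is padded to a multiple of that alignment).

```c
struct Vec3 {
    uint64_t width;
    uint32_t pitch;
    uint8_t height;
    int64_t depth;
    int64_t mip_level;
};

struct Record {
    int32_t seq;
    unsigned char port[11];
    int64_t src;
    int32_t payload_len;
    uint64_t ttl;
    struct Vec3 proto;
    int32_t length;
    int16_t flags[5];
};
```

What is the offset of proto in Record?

Vec3: width at 0 (size 8, align 8) → ends 8; pitch at 8 (size 4, align 4) → ends 12; height at 12 (size 1, align 1) → ends 13; pad 3 to align 8 for depth; depth at 16 (size 8, align 8) → ends 24; mip_level at 24 (size 8, align 8) → ends 32; total 32 bytes, alignment 8
seq at 0 (size 4, align 4) → ends 4
port at 4 (size 11, align 1) → ends 15
pad 1 to align 8 for src
src at 16 (size 8, align 8) → ends 24
payload_len at 24 (size 4, align 4) → ends 28
pad 4 to align 8 for ttl
ttl at 32 (size 8, align 8) → ends 40
proto at 40 (size 32, align 8) → ends 72

40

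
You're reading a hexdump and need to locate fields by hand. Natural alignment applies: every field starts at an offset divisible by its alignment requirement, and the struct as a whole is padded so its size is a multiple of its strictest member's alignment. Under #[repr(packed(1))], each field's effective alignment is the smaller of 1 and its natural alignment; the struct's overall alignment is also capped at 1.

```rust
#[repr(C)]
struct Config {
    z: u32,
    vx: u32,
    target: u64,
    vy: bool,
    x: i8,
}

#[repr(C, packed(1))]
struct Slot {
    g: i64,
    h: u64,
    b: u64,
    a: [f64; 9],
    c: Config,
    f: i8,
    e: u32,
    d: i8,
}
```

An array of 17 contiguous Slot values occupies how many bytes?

2142

Config: @0: z [4B, align 4] → 4; @4: vx [4B, align 4] → 8; @8: target [8B, align 8] → 16; @16: vy [1B, align 1] → 17; @17: x [1B, align 1] → 18; +6 tail pad (align 8); size 24, align 8
@0: g [8B, align 1] → 8
@8: h [8B, align 1] → 16
@16: b [8B, align 1] → 24
@24: a [72B, align 1] → 96
@96: c [24B, align 1] → 120
@120: f [1B, align 1] → 121
@121: e [4B, align 1] → 125
@125: d [1B, align 1] → 126
size 126, align 1
array of 17: 17 × 126 = 2142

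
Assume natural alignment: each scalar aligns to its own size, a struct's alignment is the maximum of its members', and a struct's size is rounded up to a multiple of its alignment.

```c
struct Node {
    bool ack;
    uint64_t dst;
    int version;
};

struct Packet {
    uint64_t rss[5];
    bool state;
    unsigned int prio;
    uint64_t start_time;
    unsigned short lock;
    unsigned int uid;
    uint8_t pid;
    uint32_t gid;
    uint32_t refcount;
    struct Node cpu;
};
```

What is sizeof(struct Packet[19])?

Node: 0..1  ack  (1B, 1-aligned); 1..8  -- padding (7B); 8..16  dst  (8B, 8-aligned); 16..20  version  (4B, 4-aligned); 20..24  -- tail padding (4B); sizeof = 24, alignof = 8
0..40  rss  (40B, 8-aligned)
40..41  state  (1B, 1-aligned)
41..44  -- padding (3B)
44..48  prio  (4B, 4-aligned)
48..56  start_time  (8B, 8-aligned)
56..58  lock  (2B, 2-aligned)
58..60  -- padding (2B)
60..64  uid  (4B, 4-aligned)
64..65  pid  (1B, 1-aligned)
65..68  -- padding (3B)
68..72  gid  (4B, 4-aligned)
72..76  refcount  (4B, 4-aligned)
76..80  -- padding (4B)
80..104  cpu  (24B, 8-aligned)
sizeof = 104, alignof = 8
array of 19: 19 × 104 = 1976

1976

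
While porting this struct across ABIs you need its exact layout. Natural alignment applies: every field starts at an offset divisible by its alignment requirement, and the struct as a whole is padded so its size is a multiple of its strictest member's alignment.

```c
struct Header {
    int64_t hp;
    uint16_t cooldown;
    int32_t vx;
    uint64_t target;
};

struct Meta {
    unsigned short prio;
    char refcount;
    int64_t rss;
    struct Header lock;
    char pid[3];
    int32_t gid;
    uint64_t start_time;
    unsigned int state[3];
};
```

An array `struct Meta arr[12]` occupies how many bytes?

Header: @0: hp [8B, align 8] → 8; @8: cooldown [2B, align 2] → 10; +2 pad (align 4); @12: vx [4B, align 4] → 16; @16: target [8B, align 8] → 24; size 24, align 8
@0: prio [2B, align 2] → 2
@2: refcount [1B, align 1] → 3
+5 pad (align 8)
@8: rss [8B, align 8] → 16
@16: lock [24B, align 8] → 40
@40: pid [3B, align 1] → 43
+1 pad (align 4)
@44: gid [4B, align 4] → 48
@48: start_time [8B, align 8] → 56
@56: state [12B, align 4] → 68
+4 tail pad (align 8)
size 72, align 8
array of 12: 12 × 72 = 864

864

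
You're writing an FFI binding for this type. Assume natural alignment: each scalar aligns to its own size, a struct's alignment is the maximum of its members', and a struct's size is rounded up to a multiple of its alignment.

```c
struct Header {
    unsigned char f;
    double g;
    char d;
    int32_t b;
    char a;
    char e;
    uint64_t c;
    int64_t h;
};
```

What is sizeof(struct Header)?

f at 0 (size 1, align 1) → ends 1
pad 7 to align 8 for g
g at 8 (size 8, align 8) → ends 16
d at 16 (size 1, align 1) → ends 17
pad 3 to align 4 for b
b at 20 (size 4, align 4) → ends 24
a at 24 (size 1, align 1) → ends 25
e at 25 (size 1, align 1) → ends 26
pad 6 to align 8 for c
c at 32 (size 8, align 8) → ends 40
h at 40 (size 8, align 8) → ends 48
total 48 bytes, alignment 8

48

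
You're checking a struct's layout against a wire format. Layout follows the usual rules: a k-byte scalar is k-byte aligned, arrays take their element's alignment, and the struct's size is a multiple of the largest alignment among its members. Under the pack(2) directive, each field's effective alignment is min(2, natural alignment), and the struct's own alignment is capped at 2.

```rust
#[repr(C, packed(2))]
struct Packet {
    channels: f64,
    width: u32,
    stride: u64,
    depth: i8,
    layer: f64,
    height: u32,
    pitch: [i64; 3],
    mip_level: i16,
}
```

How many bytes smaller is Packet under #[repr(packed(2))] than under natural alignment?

20

natural layout:
  0..8  channels  (8B, 8-aligned)
  8..12  width  (4B, 4-aligned)
  12..16  -- padding (4B)
  16..24  stride  (8B, 8-aligned)
  24..25  depth  (1B, 1-aligned)
  25..32  -- padding (7B)
  32..40  layer  (8B, 8-aligned)
  40..44  height  (4B, 4-aligned)
  44..48  -- padding (4B)
  48..72  pitch  (24B, 8-aligned)
  72..74  mip_level  (2B, 2-aligned)
  74..80  -- tail padding (6B)
  sizeof = 80, alignof = 8
packed(2) layout:
  0..8  channels  (8B, 2-aligned)
  8..12  width  (4B, 2-aligned)
  12..20  stride  (8B, 2-aligned)
  20..21  depth  (1B, 1-aligned)
  21..22  -- padding (1B)
  22..30  layer  (8B, 2-aligned)
  30..34  height  (4B, 2-aligned)
  34..58  pitch  (24B, 2-aligned)
  58..60  mip_level  (2B, 2-aligned)
  sizeof = 60, alignof = 2
80 − 60 = 20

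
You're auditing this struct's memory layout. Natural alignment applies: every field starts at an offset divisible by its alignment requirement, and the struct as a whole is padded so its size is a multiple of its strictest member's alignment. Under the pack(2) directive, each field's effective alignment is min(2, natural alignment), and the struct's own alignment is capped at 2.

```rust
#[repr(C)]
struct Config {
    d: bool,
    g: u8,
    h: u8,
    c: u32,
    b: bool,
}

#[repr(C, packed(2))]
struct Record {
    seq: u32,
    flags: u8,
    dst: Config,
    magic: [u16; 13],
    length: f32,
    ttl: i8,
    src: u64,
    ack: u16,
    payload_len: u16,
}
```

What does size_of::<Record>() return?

62 bytes

Config: @0: d [1B, align 1] → 1; @1: g [1B, align 1] → 2; @2: h [1B, align 1] → 3; +1 pad (align 4); @4: c [4B, align 4] → 8; @8: b [1B, align 1] → 9; +3 tail pad (align 4); size 12, align 4
@0: seq [4B, align 2] → 4
@4: flags [1B, align 1] → 5
+1 pad (align 2)
@6: dst [12B, align 2] → 18
@18: magic [26B, align 2] → 44
@44: length [4B, align 2] → 48
@48: ttl [1B, align 1] → 49
+1 pad (align 2)
@50: src [8B, align 2] → 58
@58: ack [2B, align 2] → 60
@60: payload_len [2B, align 2] → 62
size 62, align 2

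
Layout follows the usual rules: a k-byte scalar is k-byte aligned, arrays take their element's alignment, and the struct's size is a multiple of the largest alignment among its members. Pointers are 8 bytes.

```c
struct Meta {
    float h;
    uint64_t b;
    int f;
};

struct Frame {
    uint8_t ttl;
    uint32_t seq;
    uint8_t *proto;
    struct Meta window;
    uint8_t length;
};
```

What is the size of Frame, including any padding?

48

Meta: 0..4  h  (4B, 4-aligned); 4..8  -- padding (4B); 8..16  b  (8B, 8-aligned); 16..20  f  (4B, 4-aligned); 20..24  -- tail padding (4B); sizeof = 24, alignof = 8
0..1  ttl  (1B, 1-aligned)
1..4  -- padding (3B)
4..8  seq  (4B, 4-aligned)
8..16  proto  (8B, 8-aligned)
16..40  window  (24B, 8-aligned)
40..41  length  (1B, 1-aligned)
41..48  -- tail padding (7B)
sizeof = 48, alignof = 8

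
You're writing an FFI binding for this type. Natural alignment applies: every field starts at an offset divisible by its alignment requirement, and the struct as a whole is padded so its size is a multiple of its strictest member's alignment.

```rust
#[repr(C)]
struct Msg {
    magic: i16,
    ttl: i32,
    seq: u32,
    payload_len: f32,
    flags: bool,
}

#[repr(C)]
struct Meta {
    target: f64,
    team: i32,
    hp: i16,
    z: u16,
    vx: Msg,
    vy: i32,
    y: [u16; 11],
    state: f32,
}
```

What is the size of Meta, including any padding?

Msg: 0..2  magic  (2B, 2-aligned); 2..4  -- padding (2B); 4..8  ttl  (4B, 4-aligned); 8..12  seq  (4B, 4-aligned); 12..16  payload_len  (4B, 4-aligned); 16..17  flags  (1B, 1-aligned); 17..20  -- tail padding (3B); sizeof = 20, alignof = 4
0..8  target  (8B, 8-aligned)
8..12  team  (4B, 4-aligned)
12..14  hp  (2B, 2-aligned)
14..16  z  (2B, 2-aligned)
16..36  vx  (20B, 4-aligned)
36..40  vy  (4B, 4-aligned)
40..62  y  (22B, 2-aligned)
62..64  -- padding (2B)
64..68  state  (4B, 4-aligned)
68..72  -- tail padding (4B)
sizeof = 72, alignof = 8

72 bytes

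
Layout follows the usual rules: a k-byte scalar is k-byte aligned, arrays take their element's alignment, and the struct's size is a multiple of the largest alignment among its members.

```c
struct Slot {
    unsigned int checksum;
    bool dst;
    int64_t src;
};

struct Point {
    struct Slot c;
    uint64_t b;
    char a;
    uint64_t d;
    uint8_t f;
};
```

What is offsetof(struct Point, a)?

Slot: @0: checksum [4B, align 4] → 4; @4: dst [1B, align 1] → 5; +3 pad (align 8); @8: src [8B, align 8] → 16; size 16, align 8
@0: c [16B, align 8] → 16
@16: b [8B, align 8] → 24
@24: a [1B, align 1] → 25

24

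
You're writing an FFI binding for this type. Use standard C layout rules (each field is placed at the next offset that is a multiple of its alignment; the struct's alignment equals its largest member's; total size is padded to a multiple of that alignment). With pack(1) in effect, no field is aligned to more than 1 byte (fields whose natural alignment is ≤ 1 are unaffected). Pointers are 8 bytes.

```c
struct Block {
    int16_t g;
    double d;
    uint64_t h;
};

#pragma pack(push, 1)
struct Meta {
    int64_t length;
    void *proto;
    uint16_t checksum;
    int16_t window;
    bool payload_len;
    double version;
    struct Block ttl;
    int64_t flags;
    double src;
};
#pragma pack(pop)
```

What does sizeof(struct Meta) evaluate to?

Block: 0..2  g  (2B, 2-aligned); 2..8  -- padding (6B); 8..16  d  (8B, 8-aligned); 16..24  h  (8B, 8-aligned); sizeof = 24, alignof = 8
0..8  length  (8B, 1-aligned)
8..16  proto  (8B, 1-aligned)
16..18  checksum  (2B, 1-aligned)
18..20  window  (2B, 1-aligned)
20..21  payload_len  (1B, 1-aligned)
21..29  version  (8B, 1-aligned)
29..53  ttl  (24B, 1-aligned)
53..61  flags  (8B, 1-aligned)
61..69  src  (8B, 1-aligned)
sizeof = 69, alignof = 1

69 bytes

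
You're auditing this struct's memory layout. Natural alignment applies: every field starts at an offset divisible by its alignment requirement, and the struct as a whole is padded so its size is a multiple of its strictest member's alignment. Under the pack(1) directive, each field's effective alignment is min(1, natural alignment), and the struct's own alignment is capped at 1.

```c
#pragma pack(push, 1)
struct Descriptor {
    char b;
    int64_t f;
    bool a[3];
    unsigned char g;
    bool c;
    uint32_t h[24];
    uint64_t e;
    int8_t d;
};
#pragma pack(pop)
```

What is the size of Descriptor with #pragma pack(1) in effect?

b at 0 (size 1, align 1) → ends 1
f at 1 (size 8, align 1) → ends 9
a at 9 (size 3, align 1) → ends 12
g at 12 (size 1, align 1) → ends 13
c at 13 (size 1, align 1) → ends 14
h at 14 (size 96, align 1) → ends 110
e at 110 (size 8, align 1) → ends 118
d at 118 (size 1, align 1) → ends 119
total 119 bytes, alignment 1

119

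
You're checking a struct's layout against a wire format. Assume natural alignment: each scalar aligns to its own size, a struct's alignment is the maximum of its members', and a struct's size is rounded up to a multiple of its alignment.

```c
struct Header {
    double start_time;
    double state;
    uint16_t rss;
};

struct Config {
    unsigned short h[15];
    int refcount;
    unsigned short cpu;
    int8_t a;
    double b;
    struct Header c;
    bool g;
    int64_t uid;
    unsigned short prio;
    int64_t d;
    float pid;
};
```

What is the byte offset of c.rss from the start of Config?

Header: @0: start_time [8B, align 8] → 8; @8: state [8B, align 8] → 16; @16: rss [2B, align 2] → 18; +6 tail pad (align 8); size 24, align 8
@0: h [30B, align 2] → 30
+2 pad (align 4)
@32: refcount [4B, align 4] → 36
@36: cpu [2B, align 2] → 38
@38: a [1B, align 1] → 39
+1 pad (align 8)
@40: b [8B, align 8] → 48
@48: c [24B, align 8] → 72
within Header: rss at 16
48 + 16 = 64

64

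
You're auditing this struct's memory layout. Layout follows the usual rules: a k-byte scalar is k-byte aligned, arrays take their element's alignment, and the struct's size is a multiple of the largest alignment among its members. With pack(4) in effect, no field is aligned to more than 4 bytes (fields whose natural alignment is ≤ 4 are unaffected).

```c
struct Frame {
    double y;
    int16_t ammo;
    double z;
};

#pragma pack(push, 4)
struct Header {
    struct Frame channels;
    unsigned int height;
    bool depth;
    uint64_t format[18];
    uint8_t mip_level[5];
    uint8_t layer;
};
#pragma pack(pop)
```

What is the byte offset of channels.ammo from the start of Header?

8

Frame: @0: y [8B, align 8] → 8; @8: ammo [2B, align 2] → 10; +6 pad (align 8); @16: z [8B, align 8] → 24; size 24, align 8
@0: channels [24B, align 4] → 24
within Frame: ammo at 8
0 + 8 = 8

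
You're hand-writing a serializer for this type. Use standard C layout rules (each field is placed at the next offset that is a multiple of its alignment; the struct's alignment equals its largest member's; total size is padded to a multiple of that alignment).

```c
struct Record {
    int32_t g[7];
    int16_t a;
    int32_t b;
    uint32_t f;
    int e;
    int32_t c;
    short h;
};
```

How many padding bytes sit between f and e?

0

0..28  g  (28B, 4-aligned)
28..30  a  (2B, 2-aligned)
30..32  -- padding (2B)
32..36  b  (4B, 4-aligned)
36..40  f  (4B, 4-aligned)
40..44  e  (4B, 4-aligned)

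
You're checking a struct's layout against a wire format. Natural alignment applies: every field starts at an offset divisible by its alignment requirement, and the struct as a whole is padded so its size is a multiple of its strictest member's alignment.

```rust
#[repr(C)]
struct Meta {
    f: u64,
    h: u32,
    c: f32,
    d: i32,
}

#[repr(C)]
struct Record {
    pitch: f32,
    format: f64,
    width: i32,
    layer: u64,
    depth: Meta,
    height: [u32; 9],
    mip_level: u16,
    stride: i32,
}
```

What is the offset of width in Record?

Meta: @0: f [8B, align 8] → 8; @8: h [4B, align 4] → 12; @12: c [4B, align 4] → 16; @16: d [4B, align 4] → 20; +4 tail pad (align 8); size 24, align 8
@0: pitch [4B, align 4] → 4
+4 pad (align 8)
@8: format [8B, align 8] → 16
@16: width [4B, align 4] → 20

16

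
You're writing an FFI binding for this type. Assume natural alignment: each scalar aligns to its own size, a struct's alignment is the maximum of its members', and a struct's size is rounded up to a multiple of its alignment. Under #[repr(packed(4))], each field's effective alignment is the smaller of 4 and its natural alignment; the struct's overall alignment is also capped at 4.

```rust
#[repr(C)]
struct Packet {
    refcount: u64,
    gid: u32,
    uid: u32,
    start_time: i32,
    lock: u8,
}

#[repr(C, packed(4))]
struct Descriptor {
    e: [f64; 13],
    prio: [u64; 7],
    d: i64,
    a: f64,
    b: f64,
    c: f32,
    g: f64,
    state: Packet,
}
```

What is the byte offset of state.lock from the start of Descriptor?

Packet: refcount at 0 (size 8, align 8) → ends 8; gid at 8 (size 4, align 4) → ends 12; uid at 12 (size 4, align 4) → ends 16; start_time at 16 (size 4, align 4) → ends 20; lock at 20 (size 1, align 1) → ends 21; tail pad 3 to reach multiple of 8; total 24 bytes, alignment 8
e at 0 (size 104, align 4) → ends 104
prio at 104 (size 56, align 4) → ends 160
d at 160 (size 8, align 4) → ends 168
a at 168 (size 8, align 4) → ends 176
b at 176 (size 8, align 4) → ends 184
c at 184 (size 4, align 4) → ends 188
g at 188 (size 8, align 4) → ends 196
state at 196 (size 24, align 4) → ends 220
within Packet: lock at 20
196 + 20 = 216

216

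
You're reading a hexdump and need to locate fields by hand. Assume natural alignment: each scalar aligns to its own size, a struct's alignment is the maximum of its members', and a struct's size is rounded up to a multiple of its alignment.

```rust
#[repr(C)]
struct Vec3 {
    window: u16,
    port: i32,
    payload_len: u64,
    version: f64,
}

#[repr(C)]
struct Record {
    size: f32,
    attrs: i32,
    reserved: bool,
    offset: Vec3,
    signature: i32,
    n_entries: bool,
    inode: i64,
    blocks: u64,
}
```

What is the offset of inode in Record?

48

Vec3: window at 0 (size 2, align 2) → ends 2; pad 2 to align 4 for port; port at 4 (size 4, align 4) → ends 8; payload_len at 8 (size 8, align 8) → ends 16; version at 16 (size 8, align 8) → ends 24; total 24 bytes, alignment 8
size at 0 (size 4, align 4) → ends 4
attrs at 4 (size 4, align 4) → ends 8
reserved at 8 (size 1, align 1) → ends 9
pad 7 to align 8 for offset
offset at 16 (size 24, align 8) → ends 40
signature at 40 (size 4, align 4) → ends 44
n_entries at 44 (size 1, align 1) → ends 45
pad 3 to align 8 for inode
inode at 48 (size 8, align 8) → ends 56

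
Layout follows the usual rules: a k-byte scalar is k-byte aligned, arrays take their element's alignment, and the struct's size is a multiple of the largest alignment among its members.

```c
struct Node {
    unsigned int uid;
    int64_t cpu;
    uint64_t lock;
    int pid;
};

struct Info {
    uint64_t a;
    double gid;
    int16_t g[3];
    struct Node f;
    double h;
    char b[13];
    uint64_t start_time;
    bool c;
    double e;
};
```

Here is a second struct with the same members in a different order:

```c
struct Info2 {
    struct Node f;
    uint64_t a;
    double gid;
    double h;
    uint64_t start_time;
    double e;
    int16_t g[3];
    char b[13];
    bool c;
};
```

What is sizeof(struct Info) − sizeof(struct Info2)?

Node: 0..4  uid  (4B, 4-aligned); 4..8  -- padding (4B); 8..16  cpu  (8B, 8-aligned); 16..24  lock  (8B, 8-aligned); 24..28  pid  (4B, 4-aligned); 28..32  -- tail padding (4B); sizeof = 32, alignof = 8
0..8  a  (8B, 8-aligned)
8..16  gid  (8B, 8-aligned)
16..22  g  (6B, 2-aligned)
22..24  -- padding (2B)
24..56  f  (32B, 8-aligned)
56..64  h  (8B, 8-aligned)
64..77  b  (13B, 1-aligned)
77..80  -- padding (3B)
80..88  start_time  (8B, 8-aligned)
88..89  c  (1B, 1-aligned)
89..96  -- padding (7B)
96..104  e  (8B, 8-aligned)
sizeof = 104, alignof = 8
— Info2 —
0..32  f  (32B, 8-aligned)
32..40  a  (8B, 8-aligned)
40..48  gid  (8B, 8-aligned)
48..56  h  (8B, 8-aligned)
56..64  start_time  (8B, 8-aligned)
64..72  e  (8B, 8-aligned)
72..78  g  (6B, 2-aligned)
78..91  b  (13B, 1-aligned)
91..92  c  (1B, 1-aligned)
92..96  -- tail padding (4B)
sizeof = 96, alignof = 8
104 − 96 = 8

8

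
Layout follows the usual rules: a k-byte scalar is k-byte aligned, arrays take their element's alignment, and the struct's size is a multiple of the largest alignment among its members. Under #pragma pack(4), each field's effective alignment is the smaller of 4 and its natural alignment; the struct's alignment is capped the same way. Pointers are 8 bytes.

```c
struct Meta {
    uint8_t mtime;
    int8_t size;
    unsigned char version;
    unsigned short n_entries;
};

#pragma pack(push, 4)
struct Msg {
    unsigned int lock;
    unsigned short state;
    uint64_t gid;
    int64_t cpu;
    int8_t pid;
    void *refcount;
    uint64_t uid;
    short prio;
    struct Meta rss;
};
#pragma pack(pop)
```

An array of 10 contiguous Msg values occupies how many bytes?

520

Meta: 0..1  mtime  (1B, 1-aligned); 1..2  size  (1B, 1-aligned); 2..3  version  (1B, 1-aligned); 3..4  -- padding (1B); 4..6  n_entries  (2B, 2-aligned); sizeof = 6, alignof = 2
0..4  lock  (4B, 4-aligned)
4..6  state  (2B, 2-aligned)
6..8  -- padding (2B)
8..16  gid  (8B, 4-aligned)
16..24  cpu  (8B, 4-aligned)
24..25  pid  (1B, 1-aligned)
25..28  -- padding (3B)
28..36  refcount  (8B, 4-aligned)
36..44  uid  (8B, 4-aligned)
44..46  prio  (2B, 2-aligned)
46..52  rss  (6B, 2-aligned)
sizeof = 52, alignof = 4
array of 10: 10 × 52 = 520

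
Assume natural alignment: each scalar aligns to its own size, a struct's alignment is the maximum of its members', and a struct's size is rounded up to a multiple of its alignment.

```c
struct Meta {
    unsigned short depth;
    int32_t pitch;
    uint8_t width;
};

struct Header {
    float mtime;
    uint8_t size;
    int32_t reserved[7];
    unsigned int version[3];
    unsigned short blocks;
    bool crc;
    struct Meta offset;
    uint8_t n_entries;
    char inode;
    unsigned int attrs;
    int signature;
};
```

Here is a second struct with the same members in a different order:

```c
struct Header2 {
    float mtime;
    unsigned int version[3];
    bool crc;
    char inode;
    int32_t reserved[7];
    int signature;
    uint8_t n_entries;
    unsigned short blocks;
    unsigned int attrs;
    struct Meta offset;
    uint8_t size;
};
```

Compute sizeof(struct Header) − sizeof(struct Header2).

Meta: depth at 0 (size 2, align 2) → ends 2; pad 2 to align 4 for pitch; pitch at 4 (size 4, align 4) → ends 8; width at 8 (size 1, align 1) → ends 9; tail pad 3 to reach multiple of 4; total 12 bytes, alignment 4
mtime at 0 (size 4, align 4) → ends 4
size at 4 (size 1, align 1) → ends 5
pad 3 to align 4 for reserved
reserved at 8 (size 28, align 4) → ends 36
version at 36 (size 12, align 4) → ends 48
blocks at 48 (size 2, align 2) → ends 50
crc at 50 (size 1, align 1) → ends 51
pad 1 to align 4 for offset
offset at 52 (size 12, align 4) → ends 64
n_entries at 64 (size 1, align 1) → ends 65
inode at 65 (size 1, align 1) → ends 66
pad 2 to align 4 for attrs
attrs at 68 (size 4, align 4) → ends 72
signature at 72 (size 4, align 4) → ends 76
total 76 bytes, alignment 4
— Header2 —
mtime at 0 (size 4, align 4) → ends 4
version at 4 (size 12, align 4) → ends 16
crc at 16 (size 1, align 1) → ends 17
inode at 17 (size 1, align 1) → ends 18
pad 2 to align 4 for reserved
reserved at 20 (size 28, align 4) → ends 48
signature at 48 (size 4, align 4) → ends 52
n_entries at 52 (size 1, align 1) → ends 53
pad 1 to align 2 for blocks
blocks at 54 (size 2, align 2) → ends 56
attrs at 56 (size 4, align 4) → ends 60
offset at 60 (size 12, align 4) → ends 72
size at 72 (size 1, align 1) → ends 73
tail pad 3 to reach multiple of 4
total 76 bytes, alignment 4
76 − 76 = 0

0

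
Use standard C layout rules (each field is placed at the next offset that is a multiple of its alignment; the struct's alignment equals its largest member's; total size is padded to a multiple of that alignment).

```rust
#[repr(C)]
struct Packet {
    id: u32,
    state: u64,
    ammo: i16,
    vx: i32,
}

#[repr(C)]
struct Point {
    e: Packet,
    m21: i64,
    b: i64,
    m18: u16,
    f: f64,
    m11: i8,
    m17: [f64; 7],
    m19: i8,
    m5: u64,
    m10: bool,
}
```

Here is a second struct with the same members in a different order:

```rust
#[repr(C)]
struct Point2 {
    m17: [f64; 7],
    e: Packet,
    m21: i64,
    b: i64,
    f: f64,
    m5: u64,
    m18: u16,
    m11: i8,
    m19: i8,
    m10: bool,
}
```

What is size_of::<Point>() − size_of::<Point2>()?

Packet: id at 0 (size 4, align 4) → ends 4; pad 4 to align 8 for state; state at 8 (size 8, align 8) → ends 16; ammo at 16 (size 2, align 2) → ends 18; pad 2 to align 4 for vx; vx at 20 (size 4, align 4) → ends 24; total 24 bytes, alignment 8
e at 0 (size 24, align 8) → ends 24
m21 at 24 (size 8, align 8) → ends 32
b at 32 (size 8, align 8) → ends 40
m18 at 40 (size 2, align 2) → ends 42
pad 6 to align 8 for f
f at 48 (size 8, align 8) → ends 56
m11 at 56 (size 1, align 1) → ends 57
pad 7 to align 8 for m17
m17 at 64 (size 56, align 8) → ends 120
m19 at 120 (size 1, align 1) → ends 121
pad 7 to align 8 for m5
m5 at 128 (size 8, align 8) → ends 136
m10 at 136 (size 1, align 1) → ends 137
tail pad 7 to reach multiple of 8
total 144 bytes, alignment 8
— Point2 —
m17 at 0 (size 56, align 8) → ends 56
e at 56 (size 24, align 8) → ends 80
m21 at 80 (size 8, align 8) → ends 88
b at 88 (size 8, align 8) → ends 96
f at 96 (size 8, align 8) → ends 104
m5 at 104 (size 8, align 8) → ends 112
m18 at 112 (size 2, align 2) → ends 114
m11 at 114 (size 1, align 1) → ends 115
m19 at 115 (size 1, align 1) → ends 116
m10 at 116 (size 1, align 1) → ends 117
tail pad 3 to reach multiple of 8
total 120 bytes, alignment 8
144 − 120 = 24

24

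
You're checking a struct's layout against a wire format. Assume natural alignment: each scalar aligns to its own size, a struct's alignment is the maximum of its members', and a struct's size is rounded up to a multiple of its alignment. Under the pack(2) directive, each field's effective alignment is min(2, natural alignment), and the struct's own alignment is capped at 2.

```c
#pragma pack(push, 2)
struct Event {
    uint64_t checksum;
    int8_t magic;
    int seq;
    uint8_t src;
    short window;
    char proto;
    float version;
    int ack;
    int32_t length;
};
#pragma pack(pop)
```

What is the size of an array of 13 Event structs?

0..8  checksum  (8B, 2-aligned)
8..9  magic  (1B, 1-aligned)
9..10  -- padding (1B)
10..14  seq  (4B, 2-aligned)
14..15  src  (1B, 1-aligned)
15..16  -- padding (1B)
16..18  window  (2B, 2-aligned)
18..19  proto  (1B, 1-aligned)
19..20  -- padding (1B)
20..24  version  (4B, 2-aligned)
24..28  ack  (4B, 2-aligned)
28..32  length  (4B, 2-aligned)
sizeof = 32, alignof = 2
array of 13: 13 × 32 = 416

416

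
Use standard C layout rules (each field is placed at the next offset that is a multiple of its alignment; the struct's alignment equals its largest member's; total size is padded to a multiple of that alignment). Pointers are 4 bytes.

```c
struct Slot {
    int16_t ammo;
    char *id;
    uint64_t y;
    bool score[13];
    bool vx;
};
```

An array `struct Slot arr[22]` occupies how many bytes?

704

ammo at 0 (size 2, align 2) → ends 2
pad 2 to align 4 for id
id at 4 (size 4, align 4) → ends 8
y at 8 (size 8, align 8) → ends 16
score at 16 (size 13, align 1) → ends 29
vx at 29 (size 1, align 1) → ends 30
tail pad 2 to reach multiple of 8
total 32 bytes, alignment 8
array of 22: 22 × 32 = 704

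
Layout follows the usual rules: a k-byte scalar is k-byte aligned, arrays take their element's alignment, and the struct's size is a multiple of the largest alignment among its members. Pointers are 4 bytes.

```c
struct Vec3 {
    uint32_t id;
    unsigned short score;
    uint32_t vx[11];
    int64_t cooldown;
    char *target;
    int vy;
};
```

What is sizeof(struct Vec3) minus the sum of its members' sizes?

6

@0: id [4B, align 4] → 4
@4: score [2B, align 2] → 6
+2 pad (align 4)
@8: vx [44B, align 4] → 52
+4 pad (align 8)
@56: cooldown [8B, align 8] → 64
@64: target [4B, align 4] → 68
@68: vy [4B, align 4] → 72
size 72, align 8
data bytes 66, size 72 → padding 6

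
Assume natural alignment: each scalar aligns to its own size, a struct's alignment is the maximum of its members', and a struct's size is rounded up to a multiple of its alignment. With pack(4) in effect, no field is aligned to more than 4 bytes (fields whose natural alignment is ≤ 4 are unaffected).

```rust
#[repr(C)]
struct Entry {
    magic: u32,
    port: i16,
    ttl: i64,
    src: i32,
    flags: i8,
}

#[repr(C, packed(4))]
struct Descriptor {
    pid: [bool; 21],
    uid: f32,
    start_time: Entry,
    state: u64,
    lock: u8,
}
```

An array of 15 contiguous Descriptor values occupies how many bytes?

Entry: 0..4  magic  (4B, 4-aligned); 4..6  port  (2B, 2-aligned); 6..8  -- padding (2B); 8..16  ttl  (8B, 8-aligned); 16..20  src  (4B, 4-aligned); 20..21  flags  (1B, 1-aligned); 21..24  -- tail padding (3B); sizeof = 24, alignof = 8
0..21  pid  (21B, 1-aligned)
21..24  -- padding (3B)
24..28  uid  (4B, 4-aligned)
28..52  start_time  (24B, 4-aligned)
52..60  state  (8B, 4-aligned)
60..61  lock  (1B, 1-aligned)
61..64  -- tail padding (3B)
sizeof = 64, alignof = 4
array of 15: 15 × 64 = 960

960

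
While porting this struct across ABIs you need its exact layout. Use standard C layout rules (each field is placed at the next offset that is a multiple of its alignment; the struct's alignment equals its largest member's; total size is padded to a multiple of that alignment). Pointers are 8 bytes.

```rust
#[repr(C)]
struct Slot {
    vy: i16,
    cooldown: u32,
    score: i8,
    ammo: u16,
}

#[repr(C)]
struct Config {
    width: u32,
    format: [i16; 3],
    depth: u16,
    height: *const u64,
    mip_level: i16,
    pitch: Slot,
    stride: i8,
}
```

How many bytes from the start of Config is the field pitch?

28

Slot: @0: vy [2B, align 2] → 2; +2 pad (align 4); @4: cooldown [4B, align 4] → 8; @8: score [1B, align 1] → 9; +1 pad (align 2); @10: ammo [2B, align 2] → 12; size 12, align 4
@0: width [4B, align 4] → 4
@4: format [6B, align 2] → 10
@10: depth [2B, align 2] → 12
+4 pad (align 8)
@16: height [8B, align 8] → 24
@24: mip_level [2B, align 2] → 26
+2 pad (align 4)
@28: pitch [12B, align 4] → 40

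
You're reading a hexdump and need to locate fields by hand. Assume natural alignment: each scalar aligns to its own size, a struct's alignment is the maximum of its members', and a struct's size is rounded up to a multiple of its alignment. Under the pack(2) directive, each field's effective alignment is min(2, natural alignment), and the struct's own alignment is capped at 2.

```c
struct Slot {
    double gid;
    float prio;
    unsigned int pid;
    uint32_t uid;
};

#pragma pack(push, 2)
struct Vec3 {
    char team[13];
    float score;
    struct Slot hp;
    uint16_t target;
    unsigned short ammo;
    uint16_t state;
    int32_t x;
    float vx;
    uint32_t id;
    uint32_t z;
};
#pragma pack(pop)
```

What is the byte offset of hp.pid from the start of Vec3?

Slot: gid at 0 (size 8, align 8) → ends 8; prio at 8 (size 4, align 4) → ends 12; pid at 12 (size 4, align 4) → ends 16; uid at 16 (size 4, align 4) → ends 20; tail pad 4 to reach multiple of 8; total 24 bytes, alignment 8
team at 0 (size 13, align 1) → ends 13
pad 1 to align 2 for score
score at 14 (size 4, align 2) → ends 18
hp at 18 (size 24, align 2) → ends 42
within Slot: pid at 12
18 + 12 = 30

30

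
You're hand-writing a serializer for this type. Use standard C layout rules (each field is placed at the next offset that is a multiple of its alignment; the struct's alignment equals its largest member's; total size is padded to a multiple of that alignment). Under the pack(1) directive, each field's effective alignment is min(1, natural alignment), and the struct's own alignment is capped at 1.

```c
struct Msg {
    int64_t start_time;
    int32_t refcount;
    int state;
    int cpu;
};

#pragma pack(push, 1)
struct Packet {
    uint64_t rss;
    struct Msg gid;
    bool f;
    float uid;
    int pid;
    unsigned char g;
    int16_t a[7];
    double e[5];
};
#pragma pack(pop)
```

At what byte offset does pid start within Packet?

Msg: 0..8  start_time  (8B, 8-aligned); 8..12  refcount  (4B, 4-aligned); 12..16  state  (4B, 4-aligned); 16..20  cpu  (4B, 4-aligned); 20..24  -- tail padding (4B); sizeof = 24, alignof = 8
0..8  rss  (8B, 1-aligned)
8..32  gid  (24B, 1-aligned)
32..33  f  (1B, 1-aligned)
33..37  uid  (4B, 1-aligned)
37..41  pid  (4B, 1-aligned)

37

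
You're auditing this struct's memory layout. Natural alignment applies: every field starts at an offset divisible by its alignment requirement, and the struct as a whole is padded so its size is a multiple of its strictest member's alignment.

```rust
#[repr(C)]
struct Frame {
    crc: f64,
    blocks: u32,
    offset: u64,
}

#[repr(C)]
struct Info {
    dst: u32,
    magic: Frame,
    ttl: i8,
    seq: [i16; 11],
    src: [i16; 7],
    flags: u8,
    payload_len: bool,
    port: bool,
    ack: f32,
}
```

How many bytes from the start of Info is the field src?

56

Frame: 0..8  crc  (8B, 8-aligned); 8..12  blocks  (4B, 4-aligned); 12..16  -- padding (4B); 16..24  offset  (8B, 8-aligned); sizeof = 24, alignof = 8
0..4  dst  (4B, 4-aligned)
4..8  -- padding (4B)
8..32  magic  (24B, 8-aligned)
32..33  ttl  (1B, 1-aligned)
33..34  -- padding (1B)
34..56  seq  (22B, 2-aligned)
56..70  src  (14B, 2-aligned)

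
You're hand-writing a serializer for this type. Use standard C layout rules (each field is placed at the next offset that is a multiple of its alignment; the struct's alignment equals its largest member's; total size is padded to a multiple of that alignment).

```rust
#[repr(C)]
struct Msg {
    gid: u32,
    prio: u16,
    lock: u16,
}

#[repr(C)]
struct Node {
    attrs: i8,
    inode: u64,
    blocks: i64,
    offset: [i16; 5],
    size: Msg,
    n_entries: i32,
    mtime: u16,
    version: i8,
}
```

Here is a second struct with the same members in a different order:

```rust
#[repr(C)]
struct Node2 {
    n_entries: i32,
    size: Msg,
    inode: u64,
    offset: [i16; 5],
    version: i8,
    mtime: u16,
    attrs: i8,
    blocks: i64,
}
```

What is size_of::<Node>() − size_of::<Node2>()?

Msg: 0..4  gid  (4B, 4-aligned); 4..6  prio  (2B, 2-aligned); 6..8  lock  (2B, 2-aligned); sizeof = 8, alignof = 4
0..1  attrs  (1B, 1-aligned)
1..8  -- padding (7B)
8..16  inode  (8B, 8-aligned)
16..24  blocks  (8B, 8-aligned)
24..34  offset  (10B, 2-aligned)
34..36  -- padding (2B)
36..44  size  (8B, 4-aligned)
44..48  n_entries  (4B, 4-aligned)
48..50  mtime  (2B, 2-aligned)
50..51  version  (1B, 1-aligned)
51..56  -- tail padding (5B)
sizeof = 56, alignof = 8
— Node2 —
0..4  n_entries  (4B, 4-aligned)
4..12  size  (8B, 4-aligned)
12..16  -- padding (4B)
16..24  inode  (8B, 8-aligned)
24..34  offset  (10B, 2-aligned)
34..35  version  (1B, 1-aligned)
35..36  -- padding (1B)
36..38  mtime  (2B, 2-aligned)
38..39  attrs  (1B, 1-aligned)
39..40  -- padding (1B)
40..48  blocks  (8B, 8-aligned)
sizeof = 48, alignof = 8
56 − 48 = 8

8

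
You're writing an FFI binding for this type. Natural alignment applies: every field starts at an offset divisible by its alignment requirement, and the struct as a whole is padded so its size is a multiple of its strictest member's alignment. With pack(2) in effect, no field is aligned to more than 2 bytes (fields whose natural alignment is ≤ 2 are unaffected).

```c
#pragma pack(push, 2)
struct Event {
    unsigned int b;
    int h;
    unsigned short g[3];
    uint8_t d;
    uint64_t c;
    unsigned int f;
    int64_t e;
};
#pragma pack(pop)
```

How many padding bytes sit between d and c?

0..4  b  (4B, 2-aligned)
4..8  h  (4B, 2-aligned)
8..14  g  (6B, 2-aligned)
14..15  d  (1B, 1-aligned)
15..16  -- padding (1B)
16..24  c  (8B, 2-aligned)

1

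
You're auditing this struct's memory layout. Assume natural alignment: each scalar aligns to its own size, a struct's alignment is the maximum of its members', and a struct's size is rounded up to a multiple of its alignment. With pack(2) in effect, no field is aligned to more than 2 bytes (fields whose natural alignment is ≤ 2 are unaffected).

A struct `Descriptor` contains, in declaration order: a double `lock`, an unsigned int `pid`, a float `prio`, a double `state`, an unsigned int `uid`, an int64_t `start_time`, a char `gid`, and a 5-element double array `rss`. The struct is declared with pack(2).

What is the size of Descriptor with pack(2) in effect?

78

0..8  lock  (8B, 2-aligned)
8..12  pid  (4B, 2-aligned)
12..16  prio  (4B, 2-aligned)
16..24  state  (8B, 2-aligned)
24..28  uid  (4B, 2-aligned)
28..36  start_time  (8B, 2-aligned)
36..37  gid  (1B, 1-aligned)
37..38  -- padding (1B)
38..78  rss  (40B, 2-aligned)
sizeof = 78, alignof = 2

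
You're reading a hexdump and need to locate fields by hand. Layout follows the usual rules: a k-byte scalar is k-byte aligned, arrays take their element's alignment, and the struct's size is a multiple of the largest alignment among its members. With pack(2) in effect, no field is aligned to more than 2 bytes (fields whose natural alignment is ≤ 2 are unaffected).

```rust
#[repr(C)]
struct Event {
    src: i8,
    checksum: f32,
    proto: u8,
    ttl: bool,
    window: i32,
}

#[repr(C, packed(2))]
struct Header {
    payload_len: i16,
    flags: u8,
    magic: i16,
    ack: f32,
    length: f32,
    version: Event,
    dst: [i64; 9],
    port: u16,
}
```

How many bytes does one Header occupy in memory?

104 bytes

Event: @0: src [1B, align 1] → 1; +3 pad (align 4); @4: checksum [4B, align 4] → 8; @8: proto [1B, align 1] → 9; @9: ttl [1B, align 1] → 10; +2 pad (align 4); @12: window [4B, align 4] → 16; size 16, align 4
@0: payload_len [2B, align 2] → 2
@2: flags [1B, align 1] → 3
+1 pad (align 2)
@4: magic [2B, align 2] → 6
@6: ack [4B, align 2] → 10
@10: length [4B, align 2] → 14
@14: version [16B, align 2] → 30
@30: dst [72B, align 2] → 102
@102: port [2B, align 2] → 104
size 104, align 2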